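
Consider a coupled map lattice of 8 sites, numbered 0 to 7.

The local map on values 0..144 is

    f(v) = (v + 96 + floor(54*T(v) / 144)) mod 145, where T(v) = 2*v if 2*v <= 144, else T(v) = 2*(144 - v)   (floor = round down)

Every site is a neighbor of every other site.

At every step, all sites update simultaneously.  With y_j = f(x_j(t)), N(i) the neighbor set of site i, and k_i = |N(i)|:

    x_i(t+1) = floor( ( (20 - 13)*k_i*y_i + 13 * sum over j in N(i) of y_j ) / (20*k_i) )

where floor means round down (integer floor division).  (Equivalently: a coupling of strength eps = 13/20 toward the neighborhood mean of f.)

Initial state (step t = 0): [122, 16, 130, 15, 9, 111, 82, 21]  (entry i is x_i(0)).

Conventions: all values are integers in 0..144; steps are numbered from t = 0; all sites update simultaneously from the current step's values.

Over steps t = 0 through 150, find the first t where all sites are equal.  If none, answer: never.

Simulating step by step:
t=0: [122, 16, 130, 15, 9, 111, 82, 21]  (not all equal)
t=1: [100, 109, 100, 108, 105, 99, 97, 111]  (not all equal)
t=2: [84, 84, 84, 84, 84, 84, 84, 84]  (all equal)

Answer: 2
Key observation: Synchronization is absorbing here: once all sites are equal they stay equal, and step 2 is the first all-equal step.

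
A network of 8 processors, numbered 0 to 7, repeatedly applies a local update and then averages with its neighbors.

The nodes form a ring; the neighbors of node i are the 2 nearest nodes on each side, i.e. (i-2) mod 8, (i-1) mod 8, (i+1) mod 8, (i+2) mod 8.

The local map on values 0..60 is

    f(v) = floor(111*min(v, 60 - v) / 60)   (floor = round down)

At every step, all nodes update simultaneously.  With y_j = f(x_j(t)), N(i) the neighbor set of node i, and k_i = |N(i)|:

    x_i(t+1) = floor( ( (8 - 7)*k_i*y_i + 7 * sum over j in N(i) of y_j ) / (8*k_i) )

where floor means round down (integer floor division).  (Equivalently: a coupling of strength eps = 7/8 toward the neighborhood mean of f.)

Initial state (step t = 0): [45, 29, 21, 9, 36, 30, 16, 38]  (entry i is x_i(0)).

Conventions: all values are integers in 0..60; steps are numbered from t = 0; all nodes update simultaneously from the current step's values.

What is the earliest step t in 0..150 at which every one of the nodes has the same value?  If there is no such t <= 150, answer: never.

Answer: 6
Key observation: Synchronization is absorbing here: once all nodes are equal they stay equal, and step 6 is the first all-equal step.

Derivation:
t=0: [45, 29, 21, 9, 36, 30, 16, 38]  (not all equal)
t=1: [38, 33, 35, 43, 35, 35, 39, 40]  (not all equal)
t=2: [42, 39, 42, 44, 40, 39, 41, 42]  (not all equal)
t=3: [34, 32, 34, 35, 34, 34, 35, 35]  (not all equal)
t=4: [47, 47, 48, 48, 47, 46, 47, 47]  (not all equal)
t=5: [23, 23, 23, 23, 23, 23, 24, 24]  (not all equal)
t=6: [42, 42, 42, 42, 42, 42, 42, 42]  (all equal)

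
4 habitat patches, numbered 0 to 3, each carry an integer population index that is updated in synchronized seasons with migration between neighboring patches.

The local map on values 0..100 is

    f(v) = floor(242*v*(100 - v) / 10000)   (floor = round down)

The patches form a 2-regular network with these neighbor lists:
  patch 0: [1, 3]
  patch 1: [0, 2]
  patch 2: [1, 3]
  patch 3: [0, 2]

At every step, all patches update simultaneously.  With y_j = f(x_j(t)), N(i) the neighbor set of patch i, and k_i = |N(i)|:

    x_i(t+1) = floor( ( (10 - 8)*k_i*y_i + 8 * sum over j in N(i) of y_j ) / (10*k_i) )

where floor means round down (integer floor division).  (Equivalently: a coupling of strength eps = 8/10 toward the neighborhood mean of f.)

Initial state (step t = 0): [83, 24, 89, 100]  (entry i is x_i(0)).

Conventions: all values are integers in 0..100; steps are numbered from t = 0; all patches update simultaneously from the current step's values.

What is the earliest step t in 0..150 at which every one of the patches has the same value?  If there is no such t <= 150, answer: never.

Simulating step by step:
t=0: [83, 24, 89, 100]  (not all equal)
t=1: [24, 31, 22, 22]  (not all equal)
t=2: [45, 44, 45, 42]  (not all equal)
t=3: [58, 59, 58, 58]  (not all equal)
t=4: [58, 58, 58, 58]  (all equal)

Answer: 4
Key observation: Synchronization is absorbing here: once all patches are equal they stay equal, and step 4 is the first all-equal step.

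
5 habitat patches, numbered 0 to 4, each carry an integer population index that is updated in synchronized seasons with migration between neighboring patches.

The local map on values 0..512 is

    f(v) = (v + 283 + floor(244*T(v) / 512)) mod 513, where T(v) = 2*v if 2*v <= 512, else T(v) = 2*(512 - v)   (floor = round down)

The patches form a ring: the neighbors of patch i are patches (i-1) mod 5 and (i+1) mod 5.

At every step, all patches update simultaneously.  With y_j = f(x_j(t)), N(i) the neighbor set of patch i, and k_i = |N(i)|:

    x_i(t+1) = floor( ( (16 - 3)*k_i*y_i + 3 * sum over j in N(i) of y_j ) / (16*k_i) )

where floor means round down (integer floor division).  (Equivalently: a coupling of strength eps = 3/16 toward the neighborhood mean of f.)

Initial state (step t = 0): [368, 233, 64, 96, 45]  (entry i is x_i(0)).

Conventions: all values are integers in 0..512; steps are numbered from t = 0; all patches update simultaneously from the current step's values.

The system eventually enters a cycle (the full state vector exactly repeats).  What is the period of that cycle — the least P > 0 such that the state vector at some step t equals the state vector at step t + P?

Simulating step by step:
t=0: [368, 233, 64, 96, 45]
t=1: [279, 246, 396, 454, 370]
t=2: [269, 254, 273, 278, 275]
t=3: [269, 266, 269, 270, 270]
t=4: [270, 270, 270, 270, 270]
t=5: [270, 270, 270, 270, 270]

Answer: 1
Key observation: The state at step 4, [270, 270, 270, 270, 270], reappears at step 5 — and no state repeats earlier — so the cycle the system enters has period 1.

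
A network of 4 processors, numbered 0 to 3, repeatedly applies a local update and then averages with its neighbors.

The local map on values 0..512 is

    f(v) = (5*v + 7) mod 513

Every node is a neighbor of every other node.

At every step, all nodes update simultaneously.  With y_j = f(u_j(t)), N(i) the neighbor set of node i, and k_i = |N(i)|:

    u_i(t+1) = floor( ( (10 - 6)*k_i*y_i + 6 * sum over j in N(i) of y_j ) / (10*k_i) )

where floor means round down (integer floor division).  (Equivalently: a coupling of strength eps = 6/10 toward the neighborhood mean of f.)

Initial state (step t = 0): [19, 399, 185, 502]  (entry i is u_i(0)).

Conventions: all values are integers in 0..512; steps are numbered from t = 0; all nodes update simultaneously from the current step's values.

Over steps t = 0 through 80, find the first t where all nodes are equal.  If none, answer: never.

Simulating step by step:
t=0: [19, 399, 185, 502]  (not all equal)
t=1: [310, 382, 373, 382]  (not all equal)
t=2: [225, 297, 288, 297]  (not all equal)
t=3: [313, 385, 376, 385]  (not all equal)
t=4: [240, 312, 303, 312]  (not all equal)
t=5: [182, 152, 245, 152]  (not all equal)
t=6: [304, 274, 264, 274]  (not all equal)
t=7: [401, 371, 361, 371]  (not all equal)
t=8: [373, 343, 333, 343]  (not all equal)
t=9: [233, 203, 193, 203]  (not all equal)
t=10: [353, 426, 416, 426]  (not all equal)
t=11: [134, 104, 94, 104]  (not all equal)
t=12: [166, 136, 229, 136]  (not all equal)
t=13: [224, 194, 184, 194]  (not all equal)
t=14: [308, 381, 371, 381]  (not all equal)
t=15: [217, 290, 280, 290]  (not all equal)
t=16: [275, 348, 338, 348]  (not all equal)
t=17: [257, 227, 217, 227]  (not all equal)
t=18: [166, 136, 126, 136]  (not all equal)
t=19: [224, 194, 184, 194]  (not all equal)

Answer: never
Key observation: The state at step 13 reappears at step 19 — the system is in a cycle of period 6 from step 13 on.  No step 0..19 is synchronized, and the cycle repeats forever, so no step up to 80 (or ever) has all nodes equal.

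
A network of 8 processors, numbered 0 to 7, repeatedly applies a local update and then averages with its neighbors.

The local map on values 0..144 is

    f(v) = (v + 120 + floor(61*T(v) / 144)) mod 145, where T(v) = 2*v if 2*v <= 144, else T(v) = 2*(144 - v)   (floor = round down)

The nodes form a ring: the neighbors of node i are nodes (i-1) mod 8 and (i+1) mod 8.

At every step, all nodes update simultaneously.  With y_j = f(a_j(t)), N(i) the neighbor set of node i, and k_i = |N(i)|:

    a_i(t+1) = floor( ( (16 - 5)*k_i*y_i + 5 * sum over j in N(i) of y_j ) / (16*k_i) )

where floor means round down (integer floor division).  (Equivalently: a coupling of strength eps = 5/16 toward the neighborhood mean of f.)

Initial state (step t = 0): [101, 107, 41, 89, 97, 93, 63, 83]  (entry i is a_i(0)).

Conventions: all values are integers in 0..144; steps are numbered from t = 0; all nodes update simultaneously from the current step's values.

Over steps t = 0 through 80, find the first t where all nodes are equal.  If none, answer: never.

Simulating step by step:
t=0: [101, 107, 41, 89, 97, 93, 63, 83]  (not all equal)
t=1: [111, 103, 69, 100, 110, 107, 96, 106]  (not all equal)
t=2: [112, 110, 105, 110, 112, 112, 111, 112]  (not all equal)
t=3: [113, 113, 113, 113, 113, 113, 113, 113]  (all equal)

Answer: 3
Key observation: Synchronization is absorbing here: once all nodes are equal they stay equal, and step 3 is the first all-equal step.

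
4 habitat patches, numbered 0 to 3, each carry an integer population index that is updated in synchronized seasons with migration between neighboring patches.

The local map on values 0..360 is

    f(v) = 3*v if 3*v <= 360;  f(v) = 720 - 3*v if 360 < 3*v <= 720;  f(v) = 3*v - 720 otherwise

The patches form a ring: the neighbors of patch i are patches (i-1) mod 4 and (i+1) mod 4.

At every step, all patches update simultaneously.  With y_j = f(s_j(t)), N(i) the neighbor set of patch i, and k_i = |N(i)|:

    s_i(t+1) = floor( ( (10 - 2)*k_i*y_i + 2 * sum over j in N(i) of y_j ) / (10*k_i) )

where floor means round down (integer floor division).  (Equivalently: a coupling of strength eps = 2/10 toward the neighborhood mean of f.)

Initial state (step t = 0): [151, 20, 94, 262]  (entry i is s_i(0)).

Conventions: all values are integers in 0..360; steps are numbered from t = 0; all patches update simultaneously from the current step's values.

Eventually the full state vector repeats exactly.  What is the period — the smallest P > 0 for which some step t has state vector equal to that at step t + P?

Simulating step by step:
t=0: [151, 20, 94, 262]
t=1: [226, 102, 238, 107]
t=2: [96, 249, 67, 261]
t=3: [239, 70, 169, 99]
t=4: [53, 189, 221, 259]
t=5: [148, 144, 66, 67]
t=6: [269, 277, 207, 208]
t=7: [90, 107, 99, 95]
t=8: [276, 313, 298, 284]
t=9: [121, 203, 174, 133]
t=10: [328, 144, 201, 312]
t=11: [261, 268, 144, 210]
t=12: [67, 102, 247, 107]
t=13: [223, 267, 79, 279]
t=14: [60, 93, 209, 122]
t=15: [207, 250, 137, 310]
t=16: [103, 64, 271, 208]
t=17: [276, 193, 103, 117]
t=18: [135, 154, 296, 322]
t=19: [302, 254, 184, 245]
t=20: [154, 69, 140, 47]
t=21: [241, 221, 274, 168]
t=22: [29, 56, 108, 183]
t=23: [103, 175, 293, 177]
t=24: [285, 202, 165, 198]
t=25: [132, 127, 204, 136]
t=26: [324, 314, 151, 292]
t=27: [239, 229, 251, 176]
t=28: [24, 30, 48, 157]
t=29: [91, 93, 149, 220]
t=30: [252, 277, 252, 102]
t=31: [70, 96, 70, 252]
t=32: [200, 272, 200, 70]
t=33: [126, 100, 126, 192]
t=34: [318, 308, 318, 183]
t=35: [224, 210, 224, 183]
t=36: [64, 81, 64, 146]
t=37: [206, 232, 206, 264]
t=38: [91, 39, 91, 78]
t=39: [253, 148, 253, 241]
t=40: [59, 228, 59, 10]
t=41: [148, 64, 148, 59]
t=42: [257, 208, 257, 196]
t=43: [63, 87, 63, 115]
t=44: [211, 246, 211, 313]
t=45: [93, 31, 93, 192]
t=46: [246, 130, 246, 171]
t=47: [68, 267, 68, 169]
t=48: [192, 105, 192, 211]
t=49: [155, 280, 155, 98]
t=50: [245, 147, 245, 286]
t=51: [53, 226, 53, 113]
t=52: [165, 65, 165, 303]
t=53: [218, 201, 218, 196]
t=54: [77, 106, 77, 118]
t=55: [252, 300, 252, 329]
t=56: [73, 151, 73, 220]
t=57: [207, 257, 207, 91]
t=58: [111, 60, 111, 238]
t=59: [285, 210, 285, 71]
t=60: [138, 99, 138, 197]
t=61: [287, 298, 287, 164]
t=62: [153, 167, 153, 210]
t=63: [239, 227, 239, 124]
t=64: [41, 31, 41, 279]
t=65: [119, 99, 119, 118]
t=66: [350, 309, 350, 354]
t=67: [318, 231, 318, 339]
t=68: [219, 68, 219, 284]
t=69: [84, 175, 84, 118]
t=70: [256, 206, 256, 333]
t=71: [76, 91, 76, 232]
t=72: [212, 264, 212, 64]
t=73: [93, 74, 93, 170]
t=74: [266, 233, 266, 223]
t=75: [69, 32, 69, 56]
t=76: [192, 118, 192, 175]
t=77: [170, 312, 170, 184]
t=78: [206, 214, 206, 176]
t=79: [108, 82, 108, 174]
t=80: [303, 261, 303, 223]
t=81: [162, 88, 162, 78]
t=82: [237, 258, 237, 234]
t=83: [14, 45, 14, 16]
t=84: [51, 116, 51, 46]
t=85: [171, 309, 171, 141]
t=86: [216, 207, 216, 279]
t=87: [79, 93, 79, 108]
t=88: [249, 270, 249, 306]
t=89: [50, 77, 50, 163]
t=90: [166, 214, 166, 214]
t=91: [193, 106, 193, 106]
t=92: [176, 282, 176, 282]
t=93: [178, 139, 178, 139]
t=94: [209, 279, 209, 279]
t=95: [97, 112, 97, 112]
t=96: [300, 327, 300, 327]
t=97: [196, 244, 196, 244]
t=98: [108, 36, 108, 36]
t=99: [280, 151, 280, 151]
t=100: [149, 237, 149, 237]
t=101: [220, 61, 220, 61]
t=102: [84, 158, 84, 158]
t=103: [250, 247, 250, 247]
t=104: [28, 22, 28, 22]
t=105: [80, 69, 80, 69]
t=106: [233, 213, 233, 213]
t=107: [33, 69, 33, 69]
t=108: [120, 185, 120, 185]
t=109: [321, 204, 321, 204]
t=110: [216, 135, 216, 135]
t=111: [120, 266, 120, 266]
t=112: [303, 134, 303, 134]
t=113: [214, 292, 214, 292]
t=114: [93, 140, 93, 140]
t=115: [283, 295, 283, 295]
t=116: [136, 157, 136, 157]
t=117: [299, 261, 299, 261]
t=118: [154, 85, 154, 85]
t=119: [257, 255, 257, 255]
t=120: [49, 46, 49, 46]
t=121: [145, 139, 145, 139]
t=122: [288, 299, 288, 299]
t=123: [150, 170, 150, 170]
t=124: [258, 222, 258, 222]
t=125: [54, 54, 54, 54]
t=126: [162, 162, 162, 162]
t=127: [234, 234, 234, 234]
t=128: [18, 18, 18, 18]
t=129: [54, 54, 54, 54]

Answer: 4
Key observation: The state at step 125, [54, 54, 54, 54], reappears at step 129 — and no state repeats earlier — so the cycle the system enters has period 4.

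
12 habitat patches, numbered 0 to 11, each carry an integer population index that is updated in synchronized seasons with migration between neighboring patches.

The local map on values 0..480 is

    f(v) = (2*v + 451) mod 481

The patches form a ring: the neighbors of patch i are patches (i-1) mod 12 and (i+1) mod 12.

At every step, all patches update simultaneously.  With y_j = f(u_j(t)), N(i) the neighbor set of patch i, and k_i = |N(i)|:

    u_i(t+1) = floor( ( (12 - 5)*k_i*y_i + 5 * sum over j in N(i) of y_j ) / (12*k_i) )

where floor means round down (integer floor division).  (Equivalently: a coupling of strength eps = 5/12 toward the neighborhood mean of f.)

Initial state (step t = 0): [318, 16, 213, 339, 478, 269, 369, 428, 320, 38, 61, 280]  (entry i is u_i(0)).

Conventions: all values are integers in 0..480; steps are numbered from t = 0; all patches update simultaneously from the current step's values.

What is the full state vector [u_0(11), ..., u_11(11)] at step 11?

Simulating step by step:
t=0: [318, 16, 213, 339, 478, 269, 369, 428, 320, 38, 61, 280]
t=1: [83, 109, 266, 272, 300, 155, 209, 275, 156, 72, 73, 73]
t=2: [142, 142, 58, 42, 117, 262, 292, 162, 196, 149, 115, 120]
t=3: [244, 219, 114, 91, 132, 65, 106, 262, 328, 273, 216, 217]
t=4: [436, 374, 232, 178, 189, 145, 129, 75, 94, 134, 325, 414]
t=5: [326, 303, 370, 353, 325, 271, 212, 150, 166, 200, 196, 289]
t=6: [116, 132, 194, 190, 128, 129, 292, 302, 309, 354, 302, 143]
t=7: [219, 253, 330, 325, 252, 195, 109, 91, 122, 156, 148, 210]
t=8: [418, 393, 215, 210, 380, 347, 216, 172, 215, 264, 295, 367]
t=9: [293, 311, 371, 362, 264, 242, 338, 350, 302, 109, 96, 214]
t=10: [149, 128, 202, 175, 148, 302, 230, 164, 132, 162, 216, 281]
t=11: [214, 265, 331, 320, 241, 199, 332, 312, 259, 304, 306, 169]

Answer: [214, 265, 331, 320, 241, 199, 332, 312, 259, 304, 306, 169]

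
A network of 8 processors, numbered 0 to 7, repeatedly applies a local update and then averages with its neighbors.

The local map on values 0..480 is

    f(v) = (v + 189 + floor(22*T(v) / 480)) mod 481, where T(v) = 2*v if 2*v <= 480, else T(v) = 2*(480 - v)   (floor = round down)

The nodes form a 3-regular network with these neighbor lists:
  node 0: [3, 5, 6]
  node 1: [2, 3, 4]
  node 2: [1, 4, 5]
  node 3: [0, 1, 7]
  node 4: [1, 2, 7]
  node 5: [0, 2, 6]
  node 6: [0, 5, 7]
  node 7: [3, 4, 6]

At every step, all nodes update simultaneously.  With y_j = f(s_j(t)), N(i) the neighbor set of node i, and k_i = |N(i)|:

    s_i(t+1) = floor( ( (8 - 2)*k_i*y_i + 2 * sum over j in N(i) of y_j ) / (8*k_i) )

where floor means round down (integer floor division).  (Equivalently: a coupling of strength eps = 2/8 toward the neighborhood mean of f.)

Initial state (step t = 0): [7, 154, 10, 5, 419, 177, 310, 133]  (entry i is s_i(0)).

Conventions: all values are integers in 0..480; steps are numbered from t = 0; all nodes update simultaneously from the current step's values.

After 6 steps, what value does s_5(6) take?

Simulating step by step:
t=0: [7, 154, 10, 5, 419, 177, 310, 133]
t=1: [197, 311, 221, 219, 173, 322, 100, 280]
t=2: [367, 128, 360, 358, 321, 127, 261, 96]
t=3: [136, 262, 117, 116, 90, 298, 411, 268]
t=4: [291, 429, 301, 343, 320, 81, 163, 417]
t=5: [70, 116, 57, 71, 56, 241, 309, 136]
t=6: [261, 300, 272, 275, 262, 383, 111, 298]

Answer: s_5(6) = 383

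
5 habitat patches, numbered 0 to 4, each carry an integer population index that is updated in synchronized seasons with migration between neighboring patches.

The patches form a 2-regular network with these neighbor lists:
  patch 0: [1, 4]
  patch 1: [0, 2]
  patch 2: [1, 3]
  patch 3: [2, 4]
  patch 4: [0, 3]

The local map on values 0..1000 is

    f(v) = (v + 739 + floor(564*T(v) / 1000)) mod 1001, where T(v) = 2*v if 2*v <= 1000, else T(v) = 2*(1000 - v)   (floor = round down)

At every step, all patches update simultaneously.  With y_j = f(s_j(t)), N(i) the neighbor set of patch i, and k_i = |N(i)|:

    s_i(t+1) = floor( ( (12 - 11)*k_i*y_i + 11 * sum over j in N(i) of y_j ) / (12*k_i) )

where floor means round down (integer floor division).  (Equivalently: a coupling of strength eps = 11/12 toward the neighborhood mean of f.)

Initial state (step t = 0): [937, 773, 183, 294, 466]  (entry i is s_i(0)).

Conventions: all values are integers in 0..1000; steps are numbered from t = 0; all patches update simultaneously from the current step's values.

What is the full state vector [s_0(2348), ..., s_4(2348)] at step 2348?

Simulating step by step:
t=0: [937, 773, 183, 294, 466]
t=1: [747, 464, 528, 422, 569]
t=2: [759, 779, 690, 782, 710]
t=3: [770, 771, 766, 775, 767]
t=4: [767, 767, 766, 766, 766]
t=5: [767, 767, 767, 767, 767]
t=6: [767, 767, 767, 767, 767]

Answer: [767, 767, 767, 767, 767]
Key observation: The state at step 5, [767, 767, 767, 767, 767], reappears at step 6: the system is in a cycle of period 1 from step 5 on.  Therefore the state at step 2348 equals the state at step 5 + ((2348 - 5) mod 1) = 5, which is [767, 767, 767, 767, 767].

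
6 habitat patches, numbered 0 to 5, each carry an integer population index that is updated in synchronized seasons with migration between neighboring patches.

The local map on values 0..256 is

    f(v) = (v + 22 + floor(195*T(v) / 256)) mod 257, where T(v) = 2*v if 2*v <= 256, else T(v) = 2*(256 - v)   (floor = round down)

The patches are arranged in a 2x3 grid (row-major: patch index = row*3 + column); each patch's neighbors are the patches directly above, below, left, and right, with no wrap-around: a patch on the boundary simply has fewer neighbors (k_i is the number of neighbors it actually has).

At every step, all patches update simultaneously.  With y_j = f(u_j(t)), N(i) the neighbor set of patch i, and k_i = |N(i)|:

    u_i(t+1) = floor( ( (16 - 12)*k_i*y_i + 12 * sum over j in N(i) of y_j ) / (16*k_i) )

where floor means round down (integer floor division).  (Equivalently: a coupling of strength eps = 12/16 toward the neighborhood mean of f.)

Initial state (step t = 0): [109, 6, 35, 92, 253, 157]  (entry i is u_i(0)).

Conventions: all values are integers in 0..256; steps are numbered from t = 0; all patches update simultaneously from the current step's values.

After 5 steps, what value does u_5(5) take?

Answer: u_5(5) = 55

Derivation:
t=0: [109, 6, 35, 92, 253, 157]
t=1: [119, 52, 68, 86, 96, 67]
t=2: [163, 104, 177, 86, 147, 122]
t=3: [117, 59, 52, 114, 104, 70]
t=4: [98, 102, 176, 45, 111, 117]
t=5: [61, 35, 46, 55, 65, 55]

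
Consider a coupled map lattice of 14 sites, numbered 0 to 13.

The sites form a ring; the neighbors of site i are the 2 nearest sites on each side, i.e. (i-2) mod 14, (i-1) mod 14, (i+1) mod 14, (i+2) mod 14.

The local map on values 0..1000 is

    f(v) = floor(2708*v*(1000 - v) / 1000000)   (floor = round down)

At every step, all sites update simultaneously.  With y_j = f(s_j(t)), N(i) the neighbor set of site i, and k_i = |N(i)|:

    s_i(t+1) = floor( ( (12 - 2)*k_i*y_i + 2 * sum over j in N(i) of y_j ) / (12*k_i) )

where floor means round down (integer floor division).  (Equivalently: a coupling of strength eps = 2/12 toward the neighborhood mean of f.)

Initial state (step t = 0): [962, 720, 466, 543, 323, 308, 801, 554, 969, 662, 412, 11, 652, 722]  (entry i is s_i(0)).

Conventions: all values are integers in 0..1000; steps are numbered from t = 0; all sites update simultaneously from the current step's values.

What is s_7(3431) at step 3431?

Simulating step by step:
t=0: [962, 720, 466, 543, 323, 308, 801, 554, 969, 662, 412, 11, 652, 722]
t=1: [180, 536, 640, 658, 591, 579, 439, 628, 165, 563, 602, 124, 566, 506]
t=2: [442, 656, 616, 616, 651, 656, 651, 625, 419, 636, 623, 355, 638, 647]
t=3: [659, 616, 638, 636, 616, 613, 617, 632, 653, 627, 635, 621, 626, 620]
t=4: [612, 637, 625, 627, 638, 640, 637, 629, 616, 631, 627, 636, 632, 636]
t=5: [640, 627, 633, 632, 625, 623, 626, 630, 638, 630, 632, 626, 629, 626]
t=6: [624, 632, 629, 629, 633, 635, 633, 631, 626, 630, 629, 633, 630, 633]
t=7: [634, 629, 631, 630, 629, 627, 629, 630, 633, 631, 631, 629, 631, 629]
t=8: [628, 630, 630, 631, 631, 632, 631, 630, 629, 630, 630, 630, 630, 630]
t=9: [631, 631, 630, 630, 630, 629, 630, 630, 630, 631, 631, 631, 631, 631]
t=10: [630, 630, 630, 630, 631, 631, 631, 630, 630, 630, 630, 630, 630, 630]
t=11: [631, 631, 630, 630, 630, 630, 630, 630, 630, 631, 631, 631, 631, 631]
t=12: [630, 630, 630, 630, 631, 631, 631, 630, 630, 630, 630, 630, 630, 630]

Answer: s_7(3431) = 630
Key observation: The state at step 10, [630, 630, 630, 630, 631, 631, 631, 630, 630, 630, 630, 630, 630, 630], reappears at step 12: the system is in a cycle of period 2 from step 10 on.  Therefore the state at step 3431 equals the state at step 10 + ((3431 - 10) mod 2) = 11, which is [631, 631, 630, 630, 630, 630, 630, 630, 630, 631, 631, 631, 631, 631].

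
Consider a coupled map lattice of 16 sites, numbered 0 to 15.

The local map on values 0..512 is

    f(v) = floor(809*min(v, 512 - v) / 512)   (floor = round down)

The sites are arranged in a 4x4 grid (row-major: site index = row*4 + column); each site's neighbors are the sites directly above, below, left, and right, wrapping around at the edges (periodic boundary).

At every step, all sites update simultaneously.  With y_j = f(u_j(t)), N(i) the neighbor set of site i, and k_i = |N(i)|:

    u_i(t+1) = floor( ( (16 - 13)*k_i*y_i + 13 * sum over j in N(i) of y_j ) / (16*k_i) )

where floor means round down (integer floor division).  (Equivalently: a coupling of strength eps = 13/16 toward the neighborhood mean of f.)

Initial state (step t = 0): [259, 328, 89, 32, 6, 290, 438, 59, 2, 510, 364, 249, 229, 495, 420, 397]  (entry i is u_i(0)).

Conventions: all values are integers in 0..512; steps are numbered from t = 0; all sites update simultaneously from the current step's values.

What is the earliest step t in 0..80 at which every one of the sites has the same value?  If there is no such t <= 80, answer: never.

Answer: 21
Key observation: Synchronization is absorbing here: once all sites are equal they stay equal, and step 21 is the first all-equal step.

Derivation:
t=0: [259, 328, 89, 32, 6, 290, 438, 59, 2, 510, 364, 249, 229, 495, 420, 397]  (not all equal)
t=1: [219, 240, 148, 174, 173, 150, 187, 132, 156, 124, 177, 177, 191, 167, 145, 226]  (not all equal)
t=2: [314, 290, 282, 283, 261, 276, 249, 266, 259, 244, 255, 273, 302, 273, 272, 286]  (not all equal)
t=3: [350, 354, 369, 356, 373, 379, 383, 382, 377, 387, 386, 384, 355, 364, 375, 361]  (not all equal)
t=4: [243, 234, 227, 233, 220, 215, 208, 215, 215, 210, 203, 211, 237, 228, 222, 229]  (not all equal)
t=5: [367, 361, 354, 361, 349, 342, 336, 343, 344, 337, 332, 338, 363, 356, 349, 357]  (not all equal)
t=6: [239, 246, 252, 245, 257, 263, 269, 262, 261, 267, 273, 266, 243, 250, 255, 249]  (not all equal)
t=7: [387, 390, 391, 390, 392, 390, 389, 390, 391, 389, 387, 389, 388, 390, 392, 390]  (not all equal)
t=8: [192, 192, 191, 192, 192, 192, 193, 192, 192, 193, 193, 193, 193, 192, 192, 192]  (not all equal)
t=9: [303, 302, 302, 302, 303, 303, 302, 303, 303, 303, 303, 303, 303, 303, 302, 303]  (not all equal)
t=10: [330, 330, 331, 330, 330, 330, 330, 330, 330, 330, 330, 330, 330, 330, 330, 330]  (not all equal)
t=11: [287, 286, 286, 286, 287, 287, 286, 287, 287, 287, 287, 287, 287, 287, 286, 287]  (not all equal)
t=12: [355, 355, 357, 355, 355, 355, 355, 355, 355, 355, 355, 355, 355, 355, 355, 355]  (not all equal)
t=13: [248, 247, 247, 247, 248, 248, 247, 248, 248, 248, 248, 248, 248, 248, 247, 248]  (not all equal)
t=14: [390, 390, 390, 390, 391, 390, 390, 390, 391, 391, 390, 391, 391, 390, 390, 390]  (not all equal)
t=15: [191, 192, 192, 192, 191, 191, 192, 191, 191, 191, 191, 191, 191, 191, 192, 191]  (not all equal)
t=16: [301, 301, 303, 301, 301, 301, 301, 301, 301, 301, 301, 301, 301, 301, 301, 301]  (not all equal)
t=17: [333, 332, 332, 332, 333, 333, 332, 333, 333, 333, 333, 333, 333, 333, 332, 333]  (not all equal)
t=18: [282, 282, 284, 282, 282, 282, 282, 282, 282, 282, 282, 282, 282, 282, 282, 282]  (not all equal)
t=19: [363, 362, 362, 362, 363, 363, 362, 363, 363, 363, 363, 363, 363, 363, 362, 363]  (not all equal)
t=20: [235, 235, 237, 235, 235, 235, 235, 235, 235, 235, 235, 235, 235, 235, 235, 235]  (not all equal)
t=21: [371, 371, 371, 371, 371, 371, 371, 371, 371, 371, 371, 371, 371, 371, 371, 371]  (all equal)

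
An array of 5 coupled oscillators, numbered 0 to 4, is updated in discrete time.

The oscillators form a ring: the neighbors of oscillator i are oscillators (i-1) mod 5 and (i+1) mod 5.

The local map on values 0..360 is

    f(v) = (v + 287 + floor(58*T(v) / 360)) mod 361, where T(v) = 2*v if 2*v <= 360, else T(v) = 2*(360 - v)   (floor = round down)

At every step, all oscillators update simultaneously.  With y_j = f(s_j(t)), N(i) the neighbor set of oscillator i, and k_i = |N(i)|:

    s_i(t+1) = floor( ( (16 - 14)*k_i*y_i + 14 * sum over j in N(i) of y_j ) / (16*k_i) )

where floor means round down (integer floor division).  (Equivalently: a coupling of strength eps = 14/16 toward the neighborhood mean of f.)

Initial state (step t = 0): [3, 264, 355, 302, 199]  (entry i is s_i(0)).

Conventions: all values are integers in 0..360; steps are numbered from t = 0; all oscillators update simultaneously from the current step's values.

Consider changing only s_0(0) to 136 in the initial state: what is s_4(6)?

Simulating step by step:
t=0: [136, 264, 355, 302, 199]
t=1: [186, 196, 239, 231, 175]
t=2: [165, 184, 188, 182, 179]
t=3: [161, 157, 165, 165, 155]
t=4: [132, 140, 139, 137, 139]
t=5: [108, 105, 109, 108, 104]
t=6: [64, 68, 66, 66, 67]

Answer: s_4(6) = 67
Key observation: This trace re-runs the system from the modified initial state.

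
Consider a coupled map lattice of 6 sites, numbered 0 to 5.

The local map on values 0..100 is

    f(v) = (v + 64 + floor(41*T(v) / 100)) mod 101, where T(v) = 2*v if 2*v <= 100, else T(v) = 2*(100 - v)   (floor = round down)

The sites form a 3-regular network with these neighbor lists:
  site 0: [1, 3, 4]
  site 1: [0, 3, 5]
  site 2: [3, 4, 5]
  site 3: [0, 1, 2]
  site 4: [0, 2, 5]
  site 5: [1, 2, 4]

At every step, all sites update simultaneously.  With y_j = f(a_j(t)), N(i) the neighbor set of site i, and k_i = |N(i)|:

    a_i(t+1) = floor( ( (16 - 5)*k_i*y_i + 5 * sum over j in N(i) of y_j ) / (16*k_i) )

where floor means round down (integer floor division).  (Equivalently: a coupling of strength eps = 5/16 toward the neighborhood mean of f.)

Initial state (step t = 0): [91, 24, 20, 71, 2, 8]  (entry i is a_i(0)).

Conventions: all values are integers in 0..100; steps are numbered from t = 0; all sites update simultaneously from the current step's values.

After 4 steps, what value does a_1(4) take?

Answer: a_1(4) = 80

Derivation:
t=0: [91, 24, 20, 71, 2, 8]
t=1: [55, 24, 89, 56, 70, 71]
t=2: [49, 21, 59, 50, 57, 52]
t=3: [47, 17, 54, 48, 54, 48]
t=4: [53, 80, 53, 54, 52, 55]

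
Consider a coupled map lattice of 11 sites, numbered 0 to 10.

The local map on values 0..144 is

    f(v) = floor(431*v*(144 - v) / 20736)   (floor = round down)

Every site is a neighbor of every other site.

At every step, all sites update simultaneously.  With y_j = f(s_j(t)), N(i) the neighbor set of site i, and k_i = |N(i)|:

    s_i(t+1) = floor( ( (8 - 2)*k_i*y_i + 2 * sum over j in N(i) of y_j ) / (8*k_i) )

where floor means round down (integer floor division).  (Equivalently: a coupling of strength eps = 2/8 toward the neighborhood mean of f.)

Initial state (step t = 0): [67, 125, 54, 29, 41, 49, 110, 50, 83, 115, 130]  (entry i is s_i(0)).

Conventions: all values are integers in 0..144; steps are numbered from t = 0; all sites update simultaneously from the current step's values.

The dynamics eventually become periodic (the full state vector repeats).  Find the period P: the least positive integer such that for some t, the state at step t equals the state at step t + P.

Answer: 2
Key observation: The state at step 8, [99, 99, 99, 99, 99, 99, 99, 99, 99, 99, 99], reappears at step 10 — and no state repeats earlier — so the cycle the system enters has period 2.

Derivation:
t=0: [67, 125, 54, 29, 41, 49, 110, 50, 83, 115, 130]
t=1: [99, 57, 95, 72, 85, 91, 78, 92, 98, 72, 49]
t=2: [94, 102, 97, 105, 103, 100, 105, 99, 95, 105, 97]
t=3: [95, 89, 93, 86, 87, 90, 86, 91, 94, 86, 93]
t=4: [97, 100, 98, 102, 102, 100, 102, 100, 97, 102, 98]
t=5: [93, 91, 92, 89, 89, 91, 89, 91, 93, 89, 92]
t=6: [98, 99, 99, 100, 100, 99, 100, 99, 98, 100, 99]
t=7: [92, 91, 91, 91, 91, 91, 91, 91, 92, 91, 91]
t=8: [99, 99, 99, 99, 99, 99, 99, 99, 99, 99, 99]
t=9: [92, 92, 92, 92, 92, 92, 92, 92, 92, 92, 92]
t=10: [99, 99, 99, 99, 99, 99, 99, 99, 99, 99, 99]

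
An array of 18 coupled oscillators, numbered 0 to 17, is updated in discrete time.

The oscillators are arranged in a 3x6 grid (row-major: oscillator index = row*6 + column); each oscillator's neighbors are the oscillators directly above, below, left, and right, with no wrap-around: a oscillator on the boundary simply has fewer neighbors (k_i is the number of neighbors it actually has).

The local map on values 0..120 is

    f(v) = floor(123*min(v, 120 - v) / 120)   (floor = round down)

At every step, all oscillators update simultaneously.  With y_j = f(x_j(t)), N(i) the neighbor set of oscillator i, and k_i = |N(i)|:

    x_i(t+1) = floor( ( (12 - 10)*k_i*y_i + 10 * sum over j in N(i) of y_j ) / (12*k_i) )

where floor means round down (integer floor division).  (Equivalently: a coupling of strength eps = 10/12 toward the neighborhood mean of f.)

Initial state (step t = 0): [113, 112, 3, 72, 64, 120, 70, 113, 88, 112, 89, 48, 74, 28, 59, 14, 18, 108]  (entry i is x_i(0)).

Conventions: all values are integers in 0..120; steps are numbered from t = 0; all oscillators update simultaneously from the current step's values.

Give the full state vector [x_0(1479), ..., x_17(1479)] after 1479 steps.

Answer: [22, 22, 22, 22, 22, 22, 22, 22, 22, 22, 22, 22, 22, 22, 22, 22, 22, 22]
Key observation: The state at step 13, [22, 22, 22, 22, 22, 22, 22, 22, 22, 22, 22, 22, 22, 22, 22, 22, 22, 22], reappears at step 14: the system is in a cycle of period 1 from step 13 on.  Therefore the state at step 1479 equals the state at step 13 + ((1479 - 13) mod 1) = 13, which is [22, 22, 22, 22, 22, 22, 22, 22, 22, 22, 22, 22, 22, 22, 22, 22, 22, 22].

Derivation:
t=0: [113, 112, 3, 72, 64, 120, 70, 113, 88, 112, 89, 48, 74, 28, 59, 14, 18, 108]
t=1: [25, 6, 25, 27, 31, 44, 25, 25, 21, 27, 32, 20, 40, 36, 30, 26, 18, 29]
t=2: [17, 21, 19, 27, 34, 28, 29, 22, 25, 26, 25, 32, 32, 32, 28, 25, 27, 20]
t=3: [23, 19, 23, 26, 27, 32, 24, 25, 23, 25, 28, 25, 30, 28, 27, 26, 23, 27]
t=4: [21, 22, 22, 25, 28, 27, 25, 23, 24, 25, 25, 28, 26, 27, 25, 25, 26, 24]
t=5: [23, 22, 23, 25, 26, 27, 23, 24, 23, 24, 26, 25, 26, 25, 25, 25, 24, 26]
t=6: [22, 23, 23, 24, 26, 25, 24, 23, 23, 24, 24, 26, 24, 25, 24, 24, 25, 24]
t=7: [23, 22, 23, 24, 24, 25, 23, 23, 23, 23, 25, 24, 24, 23, 24, 24, 24, 25]
t=8: [22, 22, 23, 23, 24, 24, 23, 22, 23, 23, 23, 24, 23, 23, 23, 23, 24, 24]
t=9: [22, 22, 22, 23, 23, 24, 22, 22, 22, 23, 23, 23, 23, 22, 23, 23, 23, 24]
t=10: [22, 22, 22, 22, 23, 23, 22, 22, 22, 22, 23, 23, 22, 22, 22, 23, 23, 23]
t=11: [22, 22, 22, 22, 22, 23, 22, 22, 22, 22, 22, 23, 22, 22, 22, 22, 23, 23]
t=12: [22, 22, 22, 22, 22, 22, 22, 22, 22, 22, 22, 22, 22, 22, 22, 22, 22, 23]
t=13: [22, 22, 22, 22, 22, 22, 22, 22, 22, 22, 22, 22, 22, 22, 22, 22, 22, 22]
t=14: [22, 22, 22, 22, 22, 22, 22, 22, 22, 22, 22, 22, 22, 22, 22, 22, 22, 22]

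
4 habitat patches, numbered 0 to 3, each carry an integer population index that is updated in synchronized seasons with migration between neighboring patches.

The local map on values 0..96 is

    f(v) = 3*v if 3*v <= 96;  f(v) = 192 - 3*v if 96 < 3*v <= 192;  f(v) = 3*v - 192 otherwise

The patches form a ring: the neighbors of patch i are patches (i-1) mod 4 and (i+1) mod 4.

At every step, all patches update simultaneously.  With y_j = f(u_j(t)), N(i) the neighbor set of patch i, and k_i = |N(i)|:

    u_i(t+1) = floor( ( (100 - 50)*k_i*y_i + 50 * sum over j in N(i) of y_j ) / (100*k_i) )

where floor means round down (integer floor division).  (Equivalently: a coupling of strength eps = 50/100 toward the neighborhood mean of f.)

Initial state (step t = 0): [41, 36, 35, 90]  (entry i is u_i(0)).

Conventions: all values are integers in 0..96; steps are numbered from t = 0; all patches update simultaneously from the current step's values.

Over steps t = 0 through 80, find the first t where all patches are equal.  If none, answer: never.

Simulating step by step:
t=0: [41, 36, 35, 90]  (not all equal)
t=1: [75, 81, 84, 78]  (not all equal)
t=2: [39, 48, 53, 44]  (not all equal)
t=3: [64, 51, 43, 57]  (not all equal)
t=4: [15, 35, 46, 26]  (not all equal)
t=5: [63, 68, 68, 63]  (not all equal)
t=6: [5, 9, 9, 5]  (not all equal)
t=7: [18, 24, 24, 18]  (not all equal)
t=8: [58, 67, 67, 58]  (not all equal)
t=9: [15, 11, 11, 15]  (not all equal)
t=10: [42, 36, 36, 42]  (not all equal)
t=11: [70, 79, 79, 70]  (not all equal)
t=12: [24, 38, 38, 24]  (not all equal)
t=13: [73, 76, 76, 73]  (not all equal)
t=14: [29, 33, 33, 29]  (not all equal)
t=15: [88, 91, 91, 88]  (not all equal)
t=16: [74, 78, 78, 74]  (not all equal)
t=17: [33, 39, 39, 33]  (not all equal)
t=18: [88, 79, 79, 88]  (not all equal)
t=19: [65, 51, 51, 65]  (not all equal)
t=20: [12, 30, 30, 12]  (not all equal)
t=21: [49, 76, 76, 49]  (not all equal)
t=22: [42, 38, 38, 42]  (not all equal)
t=23: [69, 75, 75, 69]  (not all equal)
t=24: [19, 28, 28, 19]  (not all equal)
t=25: [63, 77, 77, 63]  (not all equal)
t=26: [12, 30, 30, 12]  (not all equal)

Answer: never
Key observation: The state at step 20 reappears at step 26 — the system is in a cycle of period 6 from step 20 on.  No step 0..26 is synchronized, and the cycle repeats forever, so no step up to 80 (or ever) has all patches equal.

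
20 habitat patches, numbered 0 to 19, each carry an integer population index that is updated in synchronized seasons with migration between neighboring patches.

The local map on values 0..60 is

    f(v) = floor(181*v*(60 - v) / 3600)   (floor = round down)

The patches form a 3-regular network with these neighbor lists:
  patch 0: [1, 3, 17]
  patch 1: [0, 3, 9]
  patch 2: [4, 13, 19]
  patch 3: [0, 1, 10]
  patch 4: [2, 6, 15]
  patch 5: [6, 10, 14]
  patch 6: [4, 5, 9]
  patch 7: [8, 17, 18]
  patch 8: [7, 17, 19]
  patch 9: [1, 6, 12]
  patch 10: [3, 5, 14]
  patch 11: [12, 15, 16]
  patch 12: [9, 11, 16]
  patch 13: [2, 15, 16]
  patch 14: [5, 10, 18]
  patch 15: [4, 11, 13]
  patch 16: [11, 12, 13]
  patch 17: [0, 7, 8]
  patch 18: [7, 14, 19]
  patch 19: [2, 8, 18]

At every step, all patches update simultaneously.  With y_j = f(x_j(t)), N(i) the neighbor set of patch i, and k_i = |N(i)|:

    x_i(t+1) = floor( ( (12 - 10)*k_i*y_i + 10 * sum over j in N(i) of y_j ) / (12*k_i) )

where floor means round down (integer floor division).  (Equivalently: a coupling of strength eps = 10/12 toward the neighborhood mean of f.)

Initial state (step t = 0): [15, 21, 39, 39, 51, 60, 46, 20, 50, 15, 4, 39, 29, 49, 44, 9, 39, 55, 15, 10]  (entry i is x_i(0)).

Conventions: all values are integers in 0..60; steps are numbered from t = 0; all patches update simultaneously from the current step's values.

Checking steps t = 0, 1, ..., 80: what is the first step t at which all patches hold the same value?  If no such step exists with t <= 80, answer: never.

Simulating step by step:
t=0: [15, 21, 39, 39, 51, 60, 46, 20, 50, 15, 4, 39, 29, 49, 44, 9, 39, 55, 15, 10]  (not all equal)
t=1: [31, 36, 27, 30, 30, 21, 20, 26, 25, 38, 22, 37, 39, 33, 18, 29, 38, 29, 33, 31]  (not all equal)
t=2: [44, 43, 44, 43, 43, 40, 42, 44, 44, 41, 41, 42, 41, 43, 41, 43, 42, 44, 42, 43]  (not all equal)
t=3: [35, 36, 35, 36, 36, 38, 38, 35, 35, 37, 38, 37, 38, 36, 39, 36, 37, 35, 36, 36]  (not all equal)
t=4: [43, 42, 43, 42, 42, 41, 42, 43, 43, 42, 42, 42, 42, 42, 42, 42, 42, 43, 42, 43]  (not all equal)
t=5: [37, 37, 37, 37, 37, 38, 38, 36, 36, 38, 38, 38, 38, 37, 38, 38, 38, 36, 36, 36]  (not all equal)
t=6: [42, 42, 42, 42, 42, 42, 42, 43, 43, 42, 42, 42, 42, 42, 42, 42, 42, 42, 42, 42]  (not all equal)
t=7: [38, 38, 38, 38, 38, 38, 38, 37, 37, 38, 38, 38, 38, 38, 38, 38, 38, 36, 37, 37]  (not all equal)
t=8: [42, 42, 42, 42, 42, 42, 42, 42, 42, 42, 42, 42, 42, 42, 42, 42, 42, 42, 42, 42]  (all equal)

Answer: 8
Key observation: Synchronization is absorbing here: once all patches are equal they stay equal, and step 8 is the first all-equal step.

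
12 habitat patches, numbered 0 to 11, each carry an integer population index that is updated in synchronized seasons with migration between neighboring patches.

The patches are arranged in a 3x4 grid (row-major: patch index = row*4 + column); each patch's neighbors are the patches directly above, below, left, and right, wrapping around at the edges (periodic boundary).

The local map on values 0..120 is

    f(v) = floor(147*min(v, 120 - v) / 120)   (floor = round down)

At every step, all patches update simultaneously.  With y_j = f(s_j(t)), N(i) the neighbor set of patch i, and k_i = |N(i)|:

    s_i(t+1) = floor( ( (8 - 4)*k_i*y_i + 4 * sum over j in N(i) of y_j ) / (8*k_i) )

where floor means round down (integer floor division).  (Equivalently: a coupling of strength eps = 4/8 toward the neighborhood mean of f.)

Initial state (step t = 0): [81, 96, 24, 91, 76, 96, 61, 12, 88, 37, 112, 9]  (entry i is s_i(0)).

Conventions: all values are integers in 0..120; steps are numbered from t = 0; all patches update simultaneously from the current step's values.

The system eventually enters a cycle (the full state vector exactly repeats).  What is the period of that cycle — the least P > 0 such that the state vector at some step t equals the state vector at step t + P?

Answer: 6
Key observation: The state at step 11, [71, 71, 71, 71, 71, 71, 71, 71, 71, 71, 71, 71], reappears at step 17 — and no state repeats earlier — so the cycle the system enters has period 6.

Derivation:
t=0: [81, 96, 24, 91, 76, 96, 61, 12, 88, 37, 112, 9]
t=1: [43, 33, 32, 30, 42, 39, 46, 28, 39, 35, 24, 17]
t=2: [47, 42, 39, 36, 48, 47, 46, 37, 44, 41, 34, 28]
t=3: [54, 51, 47, 44, 55, 55, 51, 46, 51, 50, 43, 39]
t=4: [63, 62, 57, 54, 64, 65, 60, 56, 61, 60, 54, 51]
t=5: [69, 70, 69, 66, 68, 69, 70, 67, 70, 71, 67, 65]
t=6: [62, 61, 62, 64, 62, 61, 62, 64, 62, 61, 63, 65]
t=7: [70, 71, 70, 68, 70, 71, 70, 68, 70, 71, 69, 68]
t=8: [61, 60, 61, 62, 61, 60, 61, 62, 61, 60, 61, 62]
t=9: [72, 72, 72, 71, 72, 72, 72, 71, 72, 72, 72, 71]
t=10: [58, 58, 58, 59, 58, 58, 58, 59, 58, 58, 58, 59]
t=11: [71, 71, 71, 71, 71, 71, 71, 71, 71, 71, 71, 71]
t=12: [60, 60, 60, 60, 60, 60, 60, 60, 60, 60, 60, 60]
t=13: [73, 73, 73, 73, 73, 73, 73, 73, 73, 73, 73, 73]
t=14: [57, 57, 57, 57, 57, 57, 57, 57, 57, 57, 57, 57]
t=15: [69, 69, 69, 69, 69, 69, 69, 69, 69, 69, 69, 69]
t=16: [62, 62, 62, 62, 62, 62, 62, 62, 62, 62, 62, 62]
t=17: [71, 71, 71, 71, 71, 71, 71, 71, 71, 71, 71, 71]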